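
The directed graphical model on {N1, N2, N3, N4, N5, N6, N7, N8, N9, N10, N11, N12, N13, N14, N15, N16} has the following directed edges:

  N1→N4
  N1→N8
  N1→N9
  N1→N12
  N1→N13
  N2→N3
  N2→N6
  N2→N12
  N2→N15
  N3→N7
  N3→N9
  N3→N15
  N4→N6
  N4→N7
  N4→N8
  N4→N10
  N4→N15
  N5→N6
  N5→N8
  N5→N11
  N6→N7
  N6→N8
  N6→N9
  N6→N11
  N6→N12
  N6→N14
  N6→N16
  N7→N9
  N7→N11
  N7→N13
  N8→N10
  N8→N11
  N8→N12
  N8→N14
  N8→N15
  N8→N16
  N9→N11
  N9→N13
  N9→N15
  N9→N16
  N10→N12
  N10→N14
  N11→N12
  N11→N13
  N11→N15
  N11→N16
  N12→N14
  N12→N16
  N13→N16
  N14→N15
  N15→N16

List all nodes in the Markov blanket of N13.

{N1, N6, N7, N8, N9, N11, N12, N15, N16}

Parents of N13: N1, N7, N9, N11.
Ch(N13) = {N16}.
Parents of each child, excluding N13:
  N16 also has parents N6, N8, N9, N11, N12, N15.
Taking the union gives {N1, N6, N7, N8, N9, N11, N12, N15, N16}.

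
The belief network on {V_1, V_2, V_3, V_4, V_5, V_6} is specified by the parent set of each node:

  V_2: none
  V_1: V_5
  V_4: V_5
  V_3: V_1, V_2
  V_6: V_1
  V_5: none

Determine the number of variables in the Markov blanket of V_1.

Recall MB(v) = parents ∪ children ∪ spouses, where spouses are the other parents of v's children.
V_1's children: V_3, V_6.
Parents of V_1: V_5.
Other parents of V_1's children:
  parents(V_3) \ {V_1} = {V_2}.
  V_6: no additional parents.
MB(V_1) = {V_2, V_3, V_5, V_6}, which has 4 nodes.

4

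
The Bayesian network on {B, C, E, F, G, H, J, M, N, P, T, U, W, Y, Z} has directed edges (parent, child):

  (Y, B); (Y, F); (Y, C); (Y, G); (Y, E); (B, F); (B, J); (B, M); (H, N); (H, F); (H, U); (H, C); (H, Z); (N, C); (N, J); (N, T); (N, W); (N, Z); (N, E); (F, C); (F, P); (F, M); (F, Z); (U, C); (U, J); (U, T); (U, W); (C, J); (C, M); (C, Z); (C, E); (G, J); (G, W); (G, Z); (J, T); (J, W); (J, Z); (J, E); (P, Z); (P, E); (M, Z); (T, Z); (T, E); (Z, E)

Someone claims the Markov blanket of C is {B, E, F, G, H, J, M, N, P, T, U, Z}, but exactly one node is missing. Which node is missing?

C has parents F, H, N, U, Y.
Children of C: E, J, M, Z.
Co-parents of C (other parents of its children):
  parents(J) \ {C} = {B, G, N, U}.
  parents(M) \ {C} = {B, F}.
  parents(Z) \ {C} = {F, G, H, J, M, N, P, T}.
  parents(E) \ {C} = {J, N, P, T, Y, Z}.
MB(C) = {B, E, F, G, H, J, M, N, P, T, U, Y, Z}.
Comparing with the claimed set, Y is missing.

Y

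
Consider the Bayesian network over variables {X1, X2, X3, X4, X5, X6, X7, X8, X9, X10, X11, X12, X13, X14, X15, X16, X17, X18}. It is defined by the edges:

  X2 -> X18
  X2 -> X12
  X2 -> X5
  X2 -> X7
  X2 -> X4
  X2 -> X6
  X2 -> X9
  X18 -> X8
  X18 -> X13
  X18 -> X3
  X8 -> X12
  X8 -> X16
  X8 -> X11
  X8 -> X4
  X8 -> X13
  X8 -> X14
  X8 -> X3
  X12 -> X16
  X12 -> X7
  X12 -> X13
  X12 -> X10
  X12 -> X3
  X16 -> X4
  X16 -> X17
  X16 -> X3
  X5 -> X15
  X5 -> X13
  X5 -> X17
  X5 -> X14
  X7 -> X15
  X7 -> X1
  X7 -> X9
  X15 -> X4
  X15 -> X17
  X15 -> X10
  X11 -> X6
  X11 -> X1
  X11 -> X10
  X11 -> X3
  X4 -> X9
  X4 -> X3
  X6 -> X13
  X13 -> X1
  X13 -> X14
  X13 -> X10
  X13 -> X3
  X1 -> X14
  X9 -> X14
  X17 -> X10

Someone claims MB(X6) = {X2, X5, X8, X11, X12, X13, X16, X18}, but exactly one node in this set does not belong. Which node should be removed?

X16

A node's Markov blanket = Pa ∪ Ch ∪ (parents of Ch other than the node itself).
X6 has child X13.
Pa(X6) = {X2, X11}.
Other parents of X6's children:
  parents(X13) \ {X6} = {X5, X8, X12, X18}.
MB(X6) = {X2, X5, X8, X11, X12, X13, X18}.
X16 is neither a parent, child, nor co-parent of X6, so it does not belong.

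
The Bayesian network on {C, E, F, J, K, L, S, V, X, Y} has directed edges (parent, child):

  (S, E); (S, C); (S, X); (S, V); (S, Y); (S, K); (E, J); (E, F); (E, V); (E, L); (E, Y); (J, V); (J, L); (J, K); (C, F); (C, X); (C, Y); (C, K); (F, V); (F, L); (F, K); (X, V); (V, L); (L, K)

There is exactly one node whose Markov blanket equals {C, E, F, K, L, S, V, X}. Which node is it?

J

The target node must have every member of {C, E, F, K, L, S, V, X} as a parent, child, or co-parent, and no others.
Parents of J: E; children: K, L, V; co-parents: C, E, F, L, S, V, X.
These exactly cover the given set, so the node is J.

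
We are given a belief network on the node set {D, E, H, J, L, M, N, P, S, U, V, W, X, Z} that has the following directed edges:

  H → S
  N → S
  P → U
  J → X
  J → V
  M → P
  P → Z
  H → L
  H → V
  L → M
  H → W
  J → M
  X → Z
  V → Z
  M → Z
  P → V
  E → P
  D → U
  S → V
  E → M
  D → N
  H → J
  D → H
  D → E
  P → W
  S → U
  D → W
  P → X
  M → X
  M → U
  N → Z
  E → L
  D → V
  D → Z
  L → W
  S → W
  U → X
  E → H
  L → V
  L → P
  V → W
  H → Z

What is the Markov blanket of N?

Ch(N) = {S, Z}.
N's parents: D.
Other parents of N's children:
  S also has parent H.
  Z also has parents D, H, M, P, V, X.
Union: {D} ∪ {S, Z} ∪ {D, H, M, P, V, X} = {D, H, M, P, S, V, X, Z}.

{D, H, M, P, S, V, X, Z}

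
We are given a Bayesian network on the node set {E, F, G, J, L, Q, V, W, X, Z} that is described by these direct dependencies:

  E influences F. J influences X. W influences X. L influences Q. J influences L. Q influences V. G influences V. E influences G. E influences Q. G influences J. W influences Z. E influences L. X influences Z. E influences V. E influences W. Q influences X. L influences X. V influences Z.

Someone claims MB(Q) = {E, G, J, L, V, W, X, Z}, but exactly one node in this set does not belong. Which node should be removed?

The Markov blanket of a node is its parents, its children, and the other parents of its children.
Q's parents: E, L.
Ch(Q) = {V, X}.
Parents of each child, excluding Q:
  V also has parents E, G.
  X also has parents J, L, W.
MB(Q) = {E, G, J, L, V, W, X}.
Z is neither a parent, child, nor co-parent of Q, so it does not belong.

Z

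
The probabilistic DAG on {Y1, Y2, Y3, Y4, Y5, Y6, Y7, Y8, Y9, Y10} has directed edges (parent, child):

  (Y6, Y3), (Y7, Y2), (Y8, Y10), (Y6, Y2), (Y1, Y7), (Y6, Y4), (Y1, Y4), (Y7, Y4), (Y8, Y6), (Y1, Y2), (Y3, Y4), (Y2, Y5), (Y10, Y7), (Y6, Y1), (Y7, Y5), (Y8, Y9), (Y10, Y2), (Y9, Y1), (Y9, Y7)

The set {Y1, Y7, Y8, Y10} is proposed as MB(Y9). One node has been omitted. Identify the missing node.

By definition, MB(Y9) is built from Y9's parents, Y9's children, and the co-parents of Y9.
Y9 has parent Y8.
Ch(Y9) = {Y1, Y7}.
Other parents of Y9's children:
  Y1: Y6
  Y7: Y1, Y10
MB(Y9) = {Y1, Y6, Y7, Y8, Y10}.
Comparing with the claimed set, Y6 is missing.

Y6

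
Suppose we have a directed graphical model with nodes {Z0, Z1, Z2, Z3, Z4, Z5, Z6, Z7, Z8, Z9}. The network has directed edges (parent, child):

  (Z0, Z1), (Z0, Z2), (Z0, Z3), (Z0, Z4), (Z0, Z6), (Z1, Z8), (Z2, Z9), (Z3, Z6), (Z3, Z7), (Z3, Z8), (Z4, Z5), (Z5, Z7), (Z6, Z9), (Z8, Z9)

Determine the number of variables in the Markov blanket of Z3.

6

By definition, MB(Z3) is built from Z3's parents, Z3's children, and the co-parents of Z3.
Pa(Z3) = {Z0}.
Ch(Z3) = {Z6, Z7, Z8}.
Parents of each child, excluding Z3:
  parents(Z6) \ {Z3} = {Z0}.
  parents(Z7) \ {Z3} = {Z5}.
  Z8 also has parent Z1.
MB(Z3) = {Z0, Z1, Z5, Z6, Z7, Z8}, which has 6 nodes.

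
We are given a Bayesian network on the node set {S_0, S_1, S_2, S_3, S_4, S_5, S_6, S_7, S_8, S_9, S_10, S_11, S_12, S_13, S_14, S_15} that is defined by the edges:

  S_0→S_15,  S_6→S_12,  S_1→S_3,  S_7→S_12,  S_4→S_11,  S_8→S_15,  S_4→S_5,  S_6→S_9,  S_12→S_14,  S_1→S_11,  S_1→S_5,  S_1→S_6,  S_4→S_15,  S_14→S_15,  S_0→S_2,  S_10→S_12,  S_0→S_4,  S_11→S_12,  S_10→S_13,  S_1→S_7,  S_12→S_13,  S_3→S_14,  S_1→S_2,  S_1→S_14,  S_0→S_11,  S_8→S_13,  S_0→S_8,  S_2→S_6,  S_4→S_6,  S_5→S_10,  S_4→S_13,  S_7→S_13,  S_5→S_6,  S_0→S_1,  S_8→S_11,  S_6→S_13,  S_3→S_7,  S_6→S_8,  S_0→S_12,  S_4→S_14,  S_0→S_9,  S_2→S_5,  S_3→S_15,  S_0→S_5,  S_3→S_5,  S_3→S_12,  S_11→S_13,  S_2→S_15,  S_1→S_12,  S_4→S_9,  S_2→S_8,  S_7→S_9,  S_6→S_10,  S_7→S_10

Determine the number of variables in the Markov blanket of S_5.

Pa(S_5) = {S_0, S_1, S_2, S_3, S_4}.
S_5 has children S_6, S_10.
Other parents of S_5's children:
  S_6 also has parents S_1, S_2, S_4.
  parents(S_10) \ {S_5} = {S_6, S_7}.
MB(S_5) = {S_0, S_1, S_2, S_3, S_4, S_6, S_7, S_10}, which has 8 nodes.

8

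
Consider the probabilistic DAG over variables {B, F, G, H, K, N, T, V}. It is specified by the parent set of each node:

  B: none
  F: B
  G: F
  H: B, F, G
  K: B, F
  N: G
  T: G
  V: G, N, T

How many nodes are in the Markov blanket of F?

The Markov blanket of a node is its parents, its children, and the other parents of its children.
F has children G, H, K.
F has parent B.
Co-parents of F (other parents of its children):
  G has no other parent.
  H also has parents B, G.
  K also has parent B.
MB(F) = {B, G, H, K}, which has 4 nodes.

4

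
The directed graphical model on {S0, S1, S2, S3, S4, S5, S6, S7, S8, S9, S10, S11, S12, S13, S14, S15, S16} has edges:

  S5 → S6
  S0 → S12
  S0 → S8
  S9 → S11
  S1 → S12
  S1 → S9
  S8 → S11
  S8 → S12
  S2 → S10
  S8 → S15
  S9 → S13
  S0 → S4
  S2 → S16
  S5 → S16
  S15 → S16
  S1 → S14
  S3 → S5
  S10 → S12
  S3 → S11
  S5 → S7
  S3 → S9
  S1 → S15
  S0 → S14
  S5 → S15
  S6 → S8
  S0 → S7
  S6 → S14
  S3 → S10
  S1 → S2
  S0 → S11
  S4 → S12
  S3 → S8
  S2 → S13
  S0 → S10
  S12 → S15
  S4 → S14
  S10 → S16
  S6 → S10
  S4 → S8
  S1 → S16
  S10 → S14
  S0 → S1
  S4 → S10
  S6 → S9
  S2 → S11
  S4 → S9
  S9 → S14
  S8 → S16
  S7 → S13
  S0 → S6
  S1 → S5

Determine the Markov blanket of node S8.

A node's Markov blanket = Pa ∪ Ch ∪ (parents of Ch other than the node itself).
S8's parents: S0, S3, S4, S6.
S8 has children S11, S12, S15, S16.
Parents of each child, excluding S8:
  parents(S11) \ {S8} = {S0, S2, S3, S9}.
  S12 also has parents S0, S1, S4, S10.
  S15 also has parents S1, S5, S12.
  S16 also has parents S1, S2, S5, S10, S15.
Taking the union gives {S0, S1, S2, S3, S4, S5, S6, S9, S10, S11, S12, S15, S16}.

{S0, S1, S2, S3, S4, S5, S6, S9, S10, S11, S12, S15, S16}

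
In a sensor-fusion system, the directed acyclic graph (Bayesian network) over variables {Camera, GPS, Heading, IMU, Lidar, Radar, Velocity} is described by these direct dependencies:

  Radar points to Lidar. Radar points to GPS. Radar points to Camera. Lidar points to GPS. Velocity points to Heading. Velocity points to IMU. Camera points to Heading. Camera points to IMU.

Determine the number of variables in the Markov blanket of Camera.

A node's Markov blanket = Pa ∪ Ch ∪ (parents of Ch other than the node itself).
Pa(Camera) = {Radar}.
Camera has children Heading, IMU.
Parents of each child, excluding Camera:
  Heading also has parent Velocity.
  parents(IMU) \ {Camera} = {Velocity}.
MB(Camera) = {Heading, IMU, Radar, Velocity}, which has 4 nodes.

4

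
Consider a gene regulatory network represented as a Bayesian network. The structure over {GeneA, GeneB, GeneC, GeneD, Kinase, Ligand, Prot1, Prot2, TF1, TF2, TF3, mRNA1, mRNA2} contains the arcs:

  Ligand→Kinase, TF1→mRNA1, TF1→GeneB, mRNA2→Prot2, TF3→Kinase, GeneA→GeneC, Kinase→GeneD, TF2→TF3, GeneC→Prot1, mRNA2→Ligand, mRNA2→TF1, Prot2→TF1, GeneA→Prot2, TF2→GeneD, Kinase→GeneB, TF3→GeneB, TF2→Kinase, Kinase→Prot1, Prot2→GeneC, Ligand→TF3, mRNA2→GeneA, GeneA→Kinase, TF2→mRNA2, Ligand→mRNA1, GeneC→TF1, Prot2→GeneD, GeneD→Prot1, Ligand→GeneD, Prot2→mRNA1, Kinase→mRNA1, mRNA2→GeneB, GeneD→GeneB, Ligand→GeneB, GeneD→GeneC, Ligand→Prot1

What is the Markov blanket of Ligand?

{GeneA, GeneB, GeneC, GeneD, Kinase, Prot1, Prot2, TF1, TF2, TF3, mRNA1, mRNA2}

Ligand has parent mRNA2.
Children of Ligand: GeneB, GeneD, Kinase, Prot1, TF3, mRNA1.
Co-parents of Ligand (other parents of its children):
  TF3 also has parent TF2.
  Kinase also has parents GeneA, TF2, TF3.
  parents(GeneD) \ {Ligand} = {Kinase, Prot2, TF2}.
  GeneB's other parents are GeneD, Kinase, TF1, TF3, mRNA2.
  Prot1 also has parents GeneC, GeneD, Kinase.
  parents(mRNA1) \ {Ligand} = {Kinase, Prot2, TF1}.
MB(Ligand) = {GeneA, GeneB, GeneC, GeneD, Kinase, Prot1, Prot2, TF1, TF2, TF3, mRNA1, mRNA2}.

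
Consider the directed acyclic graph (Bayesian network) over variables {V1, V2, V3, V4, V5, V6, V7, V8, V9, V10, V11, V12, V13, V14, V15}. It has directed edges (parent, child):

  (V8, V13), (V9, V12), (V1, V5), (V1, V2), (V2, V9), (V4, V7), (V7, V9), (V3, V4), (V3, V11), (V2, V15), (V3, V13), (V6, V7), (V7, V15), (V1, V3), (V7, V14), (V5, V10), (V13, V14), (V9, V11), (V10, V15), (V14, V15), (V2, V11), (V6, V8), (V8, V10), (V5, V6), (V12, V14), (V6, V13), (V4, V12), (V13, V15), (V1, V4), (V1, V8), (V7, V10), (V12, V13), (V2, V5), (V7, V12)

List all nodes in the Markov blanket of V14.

{V2, V7, V10, V12, V13, V15}

V14 has parents V7, V12, V13.
Children of V14: V15.
Parents of each child, excluding V14:
  V15: V2, V7, V10, V13
MB(V14) = {V2, V7, V10, V12, V13, V15}.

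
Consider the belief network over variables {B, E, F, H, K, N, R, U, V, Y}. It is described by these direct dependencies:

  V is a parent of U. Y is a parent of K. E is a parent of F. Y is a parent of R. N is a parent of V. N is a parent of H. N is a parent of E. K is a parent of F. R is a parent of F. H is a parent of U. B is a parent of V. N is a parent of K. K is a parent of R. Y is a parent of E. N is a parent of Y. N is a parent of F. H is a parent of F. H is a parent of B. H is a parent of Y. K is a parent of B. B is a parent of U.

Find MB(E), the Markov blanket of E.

By definition, MB(E) is built from E's parents, E's children, and the co-parents of E.
E has parents N, Y.
E's children: F.
Other parents of E's children:
  F also has parents H, K, N, R.
MB(E) = {F, H, K, N, R, Y}.

{F, H, K, N, R, Y}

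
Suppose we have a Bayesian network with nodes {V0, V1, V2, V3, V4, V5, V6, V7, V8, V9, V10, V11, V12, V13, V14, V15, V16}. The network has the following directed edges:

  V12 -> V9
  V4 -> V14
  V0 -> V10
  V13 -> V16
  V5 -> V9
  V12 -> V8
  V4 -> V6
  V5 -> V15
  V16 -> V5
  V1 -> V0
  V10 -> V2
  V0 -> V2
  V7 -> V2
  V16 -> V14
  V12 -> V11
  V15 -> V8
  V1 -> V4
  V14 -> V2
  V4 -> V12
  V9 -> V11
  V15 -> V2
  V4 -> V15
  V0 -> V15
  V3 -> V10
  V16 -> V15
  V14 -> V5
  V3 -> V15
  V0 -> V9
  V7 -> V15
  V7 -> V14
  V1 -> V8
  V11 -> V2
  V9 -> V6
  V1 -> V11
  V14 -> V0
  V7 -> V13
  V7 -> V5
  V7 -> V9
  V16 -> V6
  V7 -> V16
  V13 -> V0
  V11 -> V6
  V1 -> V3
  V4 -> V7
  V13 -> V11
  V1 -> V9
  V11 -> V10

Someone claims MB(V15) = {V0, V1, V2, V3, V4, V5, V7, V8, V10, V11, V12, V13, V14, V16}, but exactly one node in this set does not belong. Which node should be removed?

V13

V15's parents: V0, V3, V4, V5, V7, V16.
Ch(V15) = {V2, V8}.
Other parents of V15's children:
  V8: V1, V12
  V2: V0, V7, V10, V11, V14
MB(V15) = {V0, V1, V2, V3, V4, V5, V7, V8, V10, V11, V12, V14, V16}.
V13 is neither a parent, child, nor co-parent of V15, so it does not belong.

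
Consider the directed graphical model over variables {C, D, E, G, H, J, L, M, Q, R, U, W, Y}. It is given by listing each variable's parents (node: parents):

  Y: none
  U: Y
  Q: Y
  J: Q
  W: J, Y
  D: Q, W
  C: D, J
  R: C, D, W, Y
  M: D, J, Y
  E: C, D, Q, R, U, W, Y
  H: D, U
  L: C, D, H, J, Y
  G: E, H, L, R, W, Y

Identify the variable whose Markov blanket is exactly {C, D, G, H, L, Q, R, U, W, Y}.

E

The target node must have every member of {C, D, G, H, L, Q, R, U, W, Y} as a parent, child, or co-parent, and no others.
Parents of E: C, D, Q, R, U, W, Y; children: G; co-parents: H, L, R, W, Y.
These exactly cover the given set, so the node is E.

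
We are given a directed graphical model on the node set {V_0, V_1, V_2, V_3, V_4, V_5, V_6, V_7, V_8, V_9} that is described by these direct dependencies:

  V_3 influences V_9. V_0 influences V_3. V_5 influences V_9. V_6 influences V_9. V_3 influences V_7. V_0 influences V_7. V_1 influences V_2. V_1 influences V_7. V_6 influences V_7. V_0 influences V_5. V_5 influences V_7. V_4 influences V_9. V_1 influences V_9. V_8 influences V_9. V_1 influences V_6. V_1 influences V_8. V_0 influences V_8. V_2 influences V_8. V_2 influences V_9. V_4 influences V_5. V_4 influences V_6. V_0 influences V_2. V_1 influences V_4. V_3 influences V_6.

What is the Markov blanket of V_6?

The Markov blanket of a node is its parents, its children, and the other parents of its children.
V_6 has parents V_1, V_3, V_4.
V_6 has children V_7, V_9.
Parents of each child, excluding V_6:
  V_7: V_0, V_1, V_3, V_5
  V_9: V_1, V_2, V_3, V_4, V_5, V_8
Taking the union gives {V_0, V_1, V_2, V_3, V_4, V_5, V_7, V_8, V_9}.

{V_0, V_1, V_2, V_3, V_4, V_5, V_7, V_8, V_9}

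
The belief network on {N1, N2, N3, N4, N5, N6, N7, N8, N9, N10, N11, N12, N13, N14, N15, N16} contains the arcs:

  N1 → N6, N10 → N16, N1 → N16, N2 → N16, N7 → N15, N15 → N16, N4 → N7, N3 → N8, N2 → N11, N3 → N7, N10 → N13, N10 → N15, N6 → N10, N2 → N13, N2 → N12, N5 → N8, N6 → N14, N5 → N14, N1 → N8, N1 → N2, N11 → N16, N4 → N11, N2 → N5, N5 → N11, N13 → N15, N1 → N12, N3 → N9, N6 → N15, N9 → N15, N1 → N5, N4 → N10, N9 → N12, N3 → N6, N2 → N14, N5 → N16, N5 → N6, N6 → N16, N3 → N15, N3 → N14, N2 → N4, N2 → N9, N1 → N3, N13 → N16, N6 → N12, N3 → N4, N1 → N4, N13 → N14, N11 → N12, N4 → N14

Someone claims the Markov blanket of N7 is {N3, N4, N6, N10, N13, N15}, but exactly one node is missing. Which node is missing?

Pa(N7) = {N3, N4}.
Children of N7: N15.
Co-parents of N7 (other parents of its children):
  N15 also has parents N3, N6, N9, N10, N13.
MB(N7) = {N3, N4, N6, N9, N10, N13, N15}.
Comparing with the claimed set, N9 is missing.

N9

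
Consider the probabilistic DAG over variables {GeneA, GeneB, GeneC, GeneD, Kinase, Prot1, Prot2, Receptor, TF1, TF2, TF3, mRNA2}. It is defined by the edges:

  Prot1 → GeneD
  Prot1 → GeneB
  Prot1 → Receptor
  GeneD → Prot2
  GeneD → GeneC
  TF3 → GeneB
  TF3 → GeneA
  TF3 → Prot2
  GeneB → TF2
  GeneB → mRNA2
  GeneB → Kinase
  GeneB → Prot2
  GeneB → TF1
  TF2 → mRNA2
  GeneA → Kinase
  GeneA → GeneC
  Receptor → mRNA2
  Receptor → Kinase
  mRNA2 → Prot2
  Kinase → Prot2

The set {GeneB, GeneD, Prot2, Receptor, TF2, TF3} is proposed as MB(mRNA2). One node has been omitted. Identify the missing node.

Pa(mRNA2) = {GeneB, Receptor, TF2}.
mRNA2's children: Prot2.
For each child, the remaining parents (spouses of mRNA2):
  Prot2: GeneB, GeneD, Kinase, TF3
MB(mRNA2) = {GeneB, GeneD, Kinase, Prot2, Receptor, TF2, TF3}.
Comparing with the claimed set, Kinase is missing.

Kinase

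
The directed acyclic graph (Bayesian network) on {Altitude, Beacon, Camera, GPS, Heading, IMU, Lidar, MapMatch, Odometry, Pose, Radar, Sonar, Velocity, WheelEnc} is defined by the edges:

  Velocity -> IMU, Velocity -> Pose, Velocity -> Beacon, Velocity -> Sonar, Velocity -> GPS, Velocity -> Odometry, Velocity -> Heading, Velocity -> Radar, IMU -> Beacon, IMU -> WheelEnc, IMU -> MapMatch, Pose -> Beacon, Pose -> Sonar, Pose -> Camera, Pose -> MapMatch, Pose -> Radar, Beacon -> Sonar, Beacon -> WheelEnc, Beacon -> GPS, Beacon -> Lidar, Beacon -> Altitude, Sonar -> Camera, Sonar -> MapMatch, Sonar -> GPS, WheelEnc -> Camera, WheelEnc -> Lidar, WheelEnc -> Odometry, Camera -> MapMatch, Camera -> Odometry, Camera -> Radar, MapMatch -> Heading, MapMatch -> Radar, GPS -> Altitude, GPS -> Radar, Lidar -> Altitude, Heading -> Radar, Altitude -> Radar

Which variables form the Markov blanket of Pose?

{Altitude, Beacon, Camera, GPS, Heading, IMU, MapMatch, Radar, Sonar, Velocity, WheelEnc}

Pose's children: Beacon, Camera, MapMatch, Radar, Sonar.
Parents of Pose: Velocity.
Parents of each child, excluding Pose:
  Beacon also has parents IMU, Velocity.
  Sonar also has parents Beacon, Velocity.
  Camera's other parents are Sonar, WheelEnc.
  MapMatch also has parents Camera, IMU, Sonar.
  parents(Radar) \ {Pose} = {Altitude, Camera, GPS, Heading, MapMatch, Velocity}.
MB(Pose) = {Altitude, Beacon, Camera, GPS, Heading, IMU, MapMatch, Radar, Sonar, Velocity, WheelEnc}.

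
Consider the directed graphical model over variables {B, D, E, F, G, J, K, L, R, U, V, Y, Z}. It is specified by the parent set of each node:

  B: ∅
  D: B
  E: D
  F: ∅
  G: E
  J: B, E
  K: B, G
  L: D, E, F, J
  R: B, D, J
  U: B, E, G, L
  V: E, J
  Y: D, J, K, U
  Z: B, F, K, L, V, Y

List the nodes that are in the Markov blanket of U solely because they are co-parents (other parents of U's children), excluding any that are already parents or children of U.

{D, J, K}

Children of U: Y.
  Y also has parents D, J, K.
Excluding nodes already adjacent to U (B, E, G, L, Y), the co-parent-only contribution is {D, J, K}.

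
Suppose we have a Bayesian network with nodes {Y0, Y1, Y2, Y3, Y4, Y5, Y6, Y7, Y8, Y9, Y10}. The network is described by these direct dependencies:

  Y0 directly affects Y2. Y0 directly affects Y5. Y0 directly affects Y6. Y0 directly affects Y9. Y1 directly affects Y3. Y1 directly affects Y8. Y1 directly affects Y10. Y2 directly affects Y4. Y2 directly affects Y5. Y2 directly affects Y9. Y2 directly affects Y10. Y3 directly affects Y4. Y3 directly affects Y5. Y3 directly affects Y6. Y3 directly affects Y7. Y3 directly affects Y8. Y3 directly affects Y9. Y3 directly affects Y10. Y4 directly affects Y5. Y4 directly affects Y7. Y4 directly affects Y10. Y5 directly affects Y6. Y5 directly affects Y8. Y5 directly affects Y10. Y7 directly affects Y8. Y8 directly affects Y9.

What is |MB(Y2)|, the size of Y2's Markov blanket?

Children of Y2: Y4, Y5, Y9, Y10.
Pa(Y2) = {Y0}.
Other parents of Y2's children:
  Y4's other parent is Y3.
  Y5 also has parents Y0, Y3, Y4.
  Y9 also has parents Y0, Y3, Y8.
  Y10 also has parents Y1, Y3, Y4, Y5.
MB(Y2) = {Y0, Y1, Y3, Y4, Y5, Y8, Y9, Y10}, which has 8 nodes.

8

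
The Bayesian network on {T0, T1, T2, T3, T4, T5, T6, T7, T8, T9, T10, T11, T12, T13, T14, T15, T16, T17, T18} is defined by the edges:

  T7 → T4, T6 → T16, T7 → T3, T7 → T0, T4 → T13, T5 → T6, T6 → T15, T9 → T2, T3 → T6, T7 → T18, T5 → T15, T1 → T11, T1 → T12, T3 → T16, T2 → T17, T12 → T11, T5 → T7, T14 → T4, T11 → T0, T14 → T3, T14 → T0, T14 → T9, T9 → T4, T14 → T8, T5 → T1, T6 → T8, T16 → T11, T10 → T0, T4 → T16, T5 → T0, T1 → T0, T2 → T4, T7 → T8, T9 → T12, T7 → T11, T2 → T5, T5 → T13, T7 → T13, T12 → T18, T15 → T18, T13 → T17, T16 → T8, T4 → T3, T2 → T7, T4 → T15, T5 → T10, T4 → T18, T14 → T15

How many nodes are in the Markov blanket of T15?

7

Pa(T15) = {T4, T5, T6, T14}.
T15's children: T18.
For each child, the remaining parents (spouses of T15):
  T18 also has parents T4, T7, T12.
MB(T15) = {T4, T5, T6, T7, T12, T14, T18}, which has 7 nodes.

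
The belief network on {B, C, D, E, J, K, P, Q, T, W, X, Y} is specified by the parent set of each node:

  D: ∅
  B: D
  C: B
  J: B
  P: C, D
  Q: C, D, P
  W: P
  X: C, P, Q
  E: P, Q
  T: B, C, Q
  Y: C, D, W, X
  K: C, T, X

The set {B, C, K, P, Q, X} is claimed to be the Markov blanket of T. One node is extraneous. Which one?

P

T's parents: B, C, Q.
T's children: K.
Other parents of T's children:
  K's other parents are C, X.
MB(T) = {B, C, K, Q, X}.
P is neither a parent, child, nor co-parent of T, so it does not belong.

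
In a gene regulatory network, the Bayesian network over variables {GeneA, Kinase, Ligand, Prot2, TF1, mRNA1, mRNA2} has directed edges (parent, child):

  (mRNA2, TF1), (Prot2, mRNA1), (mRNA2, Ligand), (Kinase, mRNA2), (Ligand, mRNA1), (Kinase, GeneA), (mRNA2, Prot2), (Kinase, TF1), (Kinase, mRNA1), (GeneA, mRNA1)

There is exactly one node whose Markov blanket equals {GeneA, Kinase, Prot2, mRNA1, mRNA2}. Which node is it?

The target node must have every member of {GeneA, Kinase, Prot2, mRNA1, mRNA2} as a parent, child, or co-parent, and no others.
Parents of Ligand: mRNA2; children: mRNA1; co-parents: GeneA, Kinase, Prot2.
These exactly cover the given set, so the node is Ligand.

Ligand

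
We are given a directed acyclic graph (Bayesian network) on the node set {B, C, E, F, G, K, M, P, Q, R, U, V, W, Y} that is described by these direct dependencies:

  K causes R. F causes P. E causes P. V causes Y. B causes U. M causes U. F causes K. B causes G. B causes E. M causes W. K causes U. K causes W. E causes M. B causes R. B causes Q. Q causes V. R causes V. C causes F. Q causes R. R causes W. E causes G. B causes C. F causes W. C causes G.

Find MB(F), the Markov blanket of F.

{C, E, K, M, P, R, W}

Ch(F) = {K, P, W}.
F has parent C.
Other parents of F's children:
  K has no other parent.
  P also has parent E.
  parents(W) \ {F} = {K, M, R}.
So the Markov blanket of F is {C, E, K, M, P, R, W}.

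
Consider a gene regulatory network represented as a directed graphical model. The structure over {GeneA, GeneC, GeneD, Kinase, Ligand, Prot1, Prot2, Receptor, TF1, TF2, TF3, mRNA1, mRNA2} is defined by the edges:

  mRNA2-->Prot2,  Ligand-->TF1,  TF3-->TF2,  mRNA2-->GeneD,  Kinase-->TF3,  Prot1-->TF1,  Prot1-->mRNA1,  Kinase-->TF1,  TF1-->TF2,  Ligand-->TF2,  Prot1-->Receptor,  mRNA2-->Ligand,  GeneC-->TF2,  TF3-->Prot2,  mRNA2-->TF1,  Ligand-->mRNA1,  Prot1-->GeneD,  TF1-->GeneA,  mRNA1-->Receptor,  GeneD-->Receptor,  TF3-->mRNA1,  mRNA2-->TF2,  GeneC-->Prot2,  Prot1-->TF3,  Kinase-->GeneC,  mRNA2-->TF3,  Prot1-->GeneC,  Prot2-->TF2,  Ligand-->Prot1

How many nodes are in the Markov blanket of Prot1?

9

A node's Markov blanket = Pa ∪ Ch ∪ (parents of Ch other than the node itself).
Prot1 has children GeneC, GeneD, Receptor, TF1, TF3, mRNA1.
Pa(Prot1) = {Ligand}.
For each child, the remaining parents (spouses of Prot1):
  GeneD also has parent mRNA2.
  parents(TF3) \ {Prot1} = {Kinase, mRNA2}.
  parents(GeneC) \ {Prot1} = {Kinase}.
  parents(mRNA1) \ {Prot1} = {Ligand, TF3}.
  TF1 also has parents Kinase, Ligand, mRNA2.
  Receptor's other parents are GeneD, mRNA1.
MB(Prot1) = {GeneC, GeneD, Kinase, Ligand, Receptor, TF1, TF3, mRNA1, mRNA2}, which has 9 nodes.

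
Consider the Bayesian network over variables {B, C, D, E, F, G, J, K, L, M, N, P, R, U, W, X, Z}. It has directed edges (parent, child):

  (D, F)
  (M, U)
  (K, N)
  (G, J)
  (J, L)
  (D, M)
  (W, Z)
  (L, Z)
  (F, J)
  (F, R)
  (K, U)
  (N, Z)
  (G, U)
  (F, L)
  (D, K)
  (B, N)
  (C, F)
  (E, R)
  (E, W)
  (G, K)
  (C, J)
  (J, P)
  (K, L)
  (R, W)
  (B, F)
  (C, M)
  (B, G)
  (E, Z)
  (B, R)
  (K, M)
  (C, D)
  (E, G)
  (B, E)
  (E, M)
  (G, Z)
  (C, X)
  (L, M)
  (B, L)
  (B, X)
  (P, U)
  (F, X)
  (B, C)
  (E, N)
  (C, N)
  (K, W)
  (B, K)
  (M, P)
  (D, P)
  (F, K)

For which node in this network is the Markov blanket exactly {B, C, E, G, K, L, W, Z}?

The target node must have every member of {B, C, E, G, K, L, W, Z} as a parent, child, or co-parent, and no others.
Parents of N: B, C, E, K; children: Z; co-parents: E, G, L, W.
These exactly cover the given set, so the node is N.

N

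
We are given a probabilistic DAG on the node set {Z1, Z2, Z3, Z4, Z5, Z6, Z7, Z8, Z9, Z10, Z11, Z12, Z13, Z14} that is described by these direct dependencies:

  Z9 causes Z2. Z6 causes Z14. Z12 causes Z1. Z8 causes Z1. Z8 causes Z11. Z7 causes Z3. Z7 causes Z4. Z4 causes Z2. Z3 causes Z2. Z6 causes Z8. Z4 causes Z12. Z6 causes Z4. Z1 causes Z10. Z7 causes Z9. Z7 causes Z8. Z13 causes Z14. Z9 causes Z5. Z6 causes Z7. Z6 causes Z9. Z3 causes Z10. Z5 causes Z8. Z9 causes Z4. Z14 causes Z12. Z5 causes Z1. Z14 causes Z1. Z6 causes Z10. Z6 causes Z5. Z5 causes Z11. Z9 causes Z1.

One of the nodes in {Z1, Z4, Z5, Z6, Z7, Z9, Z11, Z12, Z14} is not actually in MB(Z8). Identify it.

Z4

Z8's parents: Z5, Z6, Z7.
Z8's children: Z1, Z11.
Other parents of Z8's children:
  Z11: Z5
  Z1: Z5, Z9, Z12, Z14
MB(Z8) = {Z1, Z5, Z6, Z7, Z9, Z11, Z12, Z14}.
Z4 is neither a parent, child, nor co-parent of Z8, so it does not belong.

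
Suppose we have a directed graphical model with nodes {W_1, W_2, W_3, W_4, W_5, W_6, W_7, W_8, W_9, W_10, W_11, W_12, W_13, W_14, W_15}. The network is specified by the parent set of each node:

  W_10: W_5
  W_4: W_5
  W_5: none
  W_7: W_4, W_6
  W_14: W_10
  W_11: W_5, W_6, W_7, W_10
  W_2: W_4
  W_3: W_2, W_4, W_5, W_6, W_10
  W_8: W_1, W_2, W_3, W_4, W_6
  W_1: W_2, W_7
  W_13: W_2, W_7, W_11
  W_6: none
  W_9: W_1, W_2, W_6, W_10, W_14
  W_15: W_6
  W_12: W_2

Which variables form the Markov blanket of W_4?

{W_1, W_2, W_3, W_5, W_6, W_7, W_8, W_10}

Children of W_4: W_2, W_3, W_7, W_8.
Pa(W_4) = {W_5}.
For each child, the remaining parents (spouses of W_4):
  W_2 has no other parent.
  W_7 also has parent W_6.
  W_3's other parents are W_2, W_5, W_6, W_10.
  W_8 also has parents W_1, W_2, W_3, W_6.
Taking the union gives {W_1, W_2, W_3, W_5, W_6, W_7, W_8, W_10}.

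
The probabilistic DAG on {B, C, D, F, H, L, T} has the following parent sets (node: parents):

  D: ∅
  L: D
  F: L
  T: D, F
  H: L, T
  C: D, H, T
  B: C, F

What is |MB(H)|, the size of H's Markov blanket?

Parents of H: L, T.
Ch(H) = {C}.
Parents of each child, excluding H:
  C's other parents are D, T.
MB(H) = {C, D, L, T}, which has 4 nodes.

4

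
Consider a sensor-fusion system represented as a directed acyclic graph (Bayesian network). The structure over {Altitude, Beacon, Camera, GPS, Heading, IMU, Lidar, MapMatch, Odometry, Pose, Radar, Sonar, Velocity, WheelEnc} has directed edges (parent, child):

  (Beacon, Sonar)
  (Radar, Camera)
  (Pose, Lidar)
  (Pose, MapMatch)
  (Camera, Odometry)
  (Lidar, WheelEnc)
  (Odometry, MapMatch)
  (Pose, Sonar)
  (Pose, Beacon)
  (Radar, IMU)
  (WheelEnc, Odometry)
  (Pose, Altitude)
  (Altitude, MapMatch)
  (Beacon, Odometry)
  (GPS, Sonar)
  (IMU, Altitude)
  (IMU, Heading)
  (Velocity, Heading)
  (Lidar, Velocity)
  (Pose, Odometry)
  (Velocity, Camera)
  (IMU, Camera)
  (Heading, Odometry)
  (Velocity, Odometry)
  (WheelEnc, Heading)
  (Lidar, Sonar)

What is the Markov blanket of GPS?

{Beacon, Lidar, Pose, Sonar}

Recall MB(v) = parents ∪ children ∪ spouses, where spouses are the other parents of v's children.
Pa(GPS) = {}.
GPS has child Sonar.
For each child, the remaining parents (spouses of GPS):
  Sonar: Beacon, Lidar, Pose
Union: {} ∪ {Sonar} ∪ {Beacon, Lidar, Pose} = {Beacon, Lidar, Pose, Sonar}.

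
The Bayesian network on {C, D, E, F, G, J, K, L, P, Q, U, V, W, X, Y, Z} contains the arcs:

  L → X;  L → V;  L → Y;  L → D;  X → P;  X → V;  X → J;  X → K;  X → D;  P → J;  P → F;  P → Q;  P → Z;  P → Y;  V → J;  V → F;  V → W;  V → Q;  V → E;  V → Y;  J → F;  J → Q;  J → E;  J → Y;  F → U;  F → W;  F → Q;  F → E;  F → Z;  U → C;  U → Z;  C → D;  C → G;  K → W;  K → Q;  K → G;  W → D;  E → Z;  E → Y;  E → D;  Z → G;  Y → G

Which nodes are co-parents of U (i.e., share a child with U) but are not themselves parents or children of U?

Children of U: C, Z.
  C: no additional parents.
  Z also has parents E, F, P.
Excluding nodes already adjacent to U (C, F, Z), the co-parent-only contribution is {E, P}.

{E, P}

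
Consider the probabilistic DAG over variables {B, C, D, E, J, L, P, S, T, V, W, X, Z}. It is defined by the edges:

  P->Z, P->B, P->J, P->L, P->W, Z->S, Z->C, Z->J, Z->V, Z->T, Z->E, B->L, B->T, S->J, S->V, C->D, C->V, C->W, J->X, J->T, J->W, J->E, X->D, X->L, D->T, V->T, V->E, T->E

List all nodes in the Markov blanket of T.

{B, D, E, J, V, Z}

Ch(T) = {E}.
Pa(T) = {B, D, J, V, Z}.
Other parents of T's children:
  E: J, V, Z
Union: {B, D, J, V, Z} ∪ {E} ∪ {J, V, Z} = {B, D, E, J, V, Z}.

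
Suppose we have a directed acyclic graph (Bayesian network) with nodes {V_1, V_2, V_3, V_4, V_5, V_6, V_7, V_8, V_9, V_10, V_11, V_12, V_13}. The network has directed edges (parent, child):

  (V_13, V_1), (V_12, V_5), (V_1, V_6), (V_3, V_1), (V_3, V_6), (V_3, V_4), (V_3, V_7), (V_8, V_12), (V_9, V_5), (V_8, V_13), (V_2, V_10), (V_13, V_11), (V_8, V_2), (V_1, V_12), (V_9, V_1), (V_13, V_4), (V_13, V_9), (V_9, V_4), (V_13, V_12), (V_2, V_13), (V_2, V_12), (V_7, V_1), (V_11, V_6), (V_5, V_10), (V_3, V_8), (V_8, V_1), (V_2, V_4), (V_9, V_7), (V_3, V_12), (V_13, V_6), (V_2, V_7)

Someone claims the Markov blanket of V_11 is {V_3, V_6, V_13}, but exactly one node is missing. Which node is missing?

V_1

A node's Markov blanket = Pa ∪ Ch ∪ (parents of Ch other than the node itself).
Pa(V_11) = {V_13}.
V_11's children: V_6.
Parents of each child, excluding V_11:
  V_6: V_1, V_3, V_13
MB(V_11) = {V_1, V_3, V_6, V_13}.
Comparing with the claimed set, V_1 is missing.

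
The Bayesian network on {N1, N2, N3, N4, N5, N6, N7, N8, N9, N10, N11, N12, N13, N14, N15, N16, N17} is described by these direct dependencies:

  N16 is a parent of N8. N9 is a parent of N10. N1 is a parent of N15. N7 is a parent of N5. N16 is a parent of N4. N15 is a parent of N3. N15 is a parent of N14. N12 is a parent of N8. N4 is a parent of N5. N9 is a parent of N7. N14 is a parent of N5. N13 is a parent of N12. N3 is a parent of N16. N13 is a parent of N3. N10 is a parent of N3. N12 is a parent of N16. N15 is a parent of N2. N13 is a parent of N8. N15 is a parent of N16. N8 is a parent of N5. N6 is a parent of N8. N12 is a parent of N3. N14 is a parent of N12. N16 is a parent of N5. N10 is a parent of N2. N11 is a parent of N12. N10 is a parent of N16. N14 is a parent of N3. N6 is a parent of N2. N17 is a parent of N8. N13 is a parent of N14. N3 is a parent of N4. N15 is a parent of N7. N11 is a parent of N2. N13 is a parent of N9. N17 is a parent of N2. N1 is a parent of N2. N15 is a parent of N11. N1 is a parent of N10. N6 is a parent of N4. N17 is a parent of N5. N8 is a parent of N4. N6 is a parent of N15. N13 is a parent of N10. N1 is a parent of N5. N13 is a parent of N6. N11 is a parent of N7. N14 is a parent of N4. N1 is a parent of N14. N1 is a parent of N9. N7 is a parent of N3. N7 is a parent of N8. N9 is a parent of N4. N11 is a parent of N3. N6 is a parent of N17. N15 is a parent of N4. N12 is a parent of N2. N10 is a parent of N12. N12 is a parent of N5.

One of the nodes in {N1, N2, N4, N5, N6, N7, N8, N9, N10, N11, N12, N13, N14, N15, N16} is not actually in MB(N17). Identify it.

Pa(N17) = {N6}.
Children of N17: N2, N5, N8.
Parents of each child, excluding N17:
  N2 also has parents N1, N6, N10, N11, N12, N15.
  parents(N8) \ {N17} = {N6, N7, N12, N13, N16}.
  N5's other parents are N1, N4, N7, N8, N12, N14, N16.
MB(N17) = {N1, N2, N4, N5, N6, N7, N8, N10, N11, N12, N13, N14, N15, N16}.
N9 is neither a parent, child, nor co-parent of N17, so it does not belong.

N9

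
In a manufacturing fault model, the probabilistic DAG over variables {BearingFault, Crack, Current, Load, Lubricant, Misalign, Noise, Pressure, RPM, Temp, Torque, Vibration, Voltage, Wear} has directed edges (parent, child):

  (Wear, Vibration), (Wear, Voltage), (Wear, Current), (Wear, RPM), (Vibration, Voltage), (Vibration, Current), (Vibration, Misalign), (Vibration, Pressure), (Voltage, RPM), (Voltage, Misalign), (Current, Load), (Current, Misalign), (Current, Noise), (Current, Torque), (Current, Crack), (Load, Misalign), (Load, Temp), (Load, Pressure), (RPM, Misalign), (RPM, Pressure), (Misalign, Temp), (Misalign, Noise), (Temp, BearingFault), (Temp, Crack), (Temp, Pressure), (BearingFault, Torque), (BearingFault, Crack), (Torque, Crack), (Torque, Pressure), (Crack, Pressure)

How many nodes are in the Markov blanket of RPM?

The Markov blanket of a node is its parents, its children, and the other parents of its children.
RPM has parents Voltage, Wear.
Ch(RPM) = {Misalign, Pressure}.
Other parents of RPM's children:
  Misalign's other parents are Current, Load, Vibration, Voltage.
  parents(Pressure) \ {RPM} = {Crack, Load, Temp, Torque, Vibration}.
MB(RPM) = {Crack, Current, Load, Misalign, Pressure, Temp, Torque, Vibration, Voltage, Wear}, which has 10 nodes.

10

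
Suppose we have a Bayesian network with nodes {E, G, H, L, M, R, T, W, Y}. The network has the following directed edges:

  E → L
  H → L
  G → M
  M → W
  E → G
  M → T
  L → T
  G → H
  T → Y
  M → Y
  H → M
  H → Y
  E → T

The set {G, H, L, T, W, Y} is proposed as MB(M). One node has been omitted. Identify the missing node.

A node's Markov blanket = Pa ∪ Ch ∪ (parents of Ch other than the node itself).
M's parents: G, H.
M's children: T, W, Y.
For each child, the remaining parents (spouses of M):
  T also has parents E, L.
  W has no other parent.
  Y also has parents H, T.
MB(M) = {E, G, H, L, T, W, Y}.
Comparing with the claimed set, E is missing.

E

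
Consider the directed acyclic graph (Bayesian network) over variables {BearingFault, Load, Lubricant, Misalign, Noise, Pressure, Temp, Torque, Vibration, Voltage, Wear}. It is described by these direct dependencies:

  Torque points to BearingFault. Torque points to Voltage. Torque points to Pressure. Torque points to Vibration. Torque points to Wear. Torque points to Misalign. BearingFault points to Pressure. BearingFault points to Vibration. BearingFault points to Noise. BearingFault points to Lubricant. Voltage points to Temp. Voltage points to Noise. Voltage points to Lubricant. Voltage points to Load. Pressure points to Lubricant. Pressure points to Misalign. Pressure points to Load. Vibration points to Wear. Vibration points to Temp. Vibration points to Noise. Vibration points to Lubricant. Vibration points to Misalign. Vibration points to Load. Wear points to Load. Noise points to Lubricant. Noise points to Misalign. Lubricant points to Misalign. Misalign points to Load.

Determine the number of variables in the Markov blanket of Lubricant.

7

The Markov blanket of a node is its parents, its children, and the other parents of its children.
Pa(Lubricant) = {BearingFault, Noise, Pressure, Vibration, Voltage}.
Lubricant has child Misalign.
For each child, the remaining parents (spouses of Lubricant):
  Misalign also has parents Noise, Pressure, Torque, Vibration.
MB(Lubricant) = {BearingFault, Misalign, Noise, Pressure, Torque, Vibration, Voltage}, which has 7 nodes.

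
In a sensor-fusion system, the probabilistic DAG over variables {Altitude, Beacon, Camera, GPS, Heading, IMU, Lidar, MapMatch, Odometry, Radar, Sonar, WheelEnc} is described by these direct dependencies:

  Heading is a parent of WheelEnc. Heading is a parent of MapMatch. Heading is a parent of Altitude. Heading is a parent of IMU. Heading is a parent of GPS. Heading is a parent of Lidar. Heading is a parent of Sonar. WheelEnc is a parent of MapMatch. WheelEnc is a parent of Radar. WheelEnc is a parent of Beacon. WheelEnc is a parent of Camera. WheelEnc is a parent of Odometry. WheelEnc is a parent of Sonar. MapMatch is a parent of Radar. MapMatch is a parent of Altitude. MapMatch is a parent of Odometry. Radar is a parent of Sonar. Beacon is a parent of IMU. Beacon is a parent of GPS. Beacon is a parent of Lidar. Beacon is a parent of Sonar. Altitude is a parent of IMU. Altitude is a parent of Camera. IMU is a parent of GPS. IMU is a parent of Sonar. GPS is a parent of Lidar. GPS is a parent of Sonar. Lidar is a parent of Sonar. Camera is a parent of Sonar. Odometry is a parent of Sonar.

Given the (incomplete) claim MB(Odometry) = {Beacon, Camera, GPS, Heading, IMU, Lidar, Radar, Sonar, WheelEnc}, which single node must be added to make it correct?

A node's Markov blanket = Pa ∪ Ch ∪ (parents of Ch other than the node itself).
Odometry has parents MapMatch, WheelEnc.
Odometry's children: Sonar.
Co-parents of Odometry (other parents of its children):
  Sonar: Beacon, Camera, GPS, Heading, IMU, Lidar, Radar, WheelEnc
MB(Odometry) = {Beacon, Camera, GPS, Heading, IMU, Lidar, MapMatch, Radar, Sonar, WheelEnc}.
Comparing with the claimed set, MapMatch is missing.

MapMatch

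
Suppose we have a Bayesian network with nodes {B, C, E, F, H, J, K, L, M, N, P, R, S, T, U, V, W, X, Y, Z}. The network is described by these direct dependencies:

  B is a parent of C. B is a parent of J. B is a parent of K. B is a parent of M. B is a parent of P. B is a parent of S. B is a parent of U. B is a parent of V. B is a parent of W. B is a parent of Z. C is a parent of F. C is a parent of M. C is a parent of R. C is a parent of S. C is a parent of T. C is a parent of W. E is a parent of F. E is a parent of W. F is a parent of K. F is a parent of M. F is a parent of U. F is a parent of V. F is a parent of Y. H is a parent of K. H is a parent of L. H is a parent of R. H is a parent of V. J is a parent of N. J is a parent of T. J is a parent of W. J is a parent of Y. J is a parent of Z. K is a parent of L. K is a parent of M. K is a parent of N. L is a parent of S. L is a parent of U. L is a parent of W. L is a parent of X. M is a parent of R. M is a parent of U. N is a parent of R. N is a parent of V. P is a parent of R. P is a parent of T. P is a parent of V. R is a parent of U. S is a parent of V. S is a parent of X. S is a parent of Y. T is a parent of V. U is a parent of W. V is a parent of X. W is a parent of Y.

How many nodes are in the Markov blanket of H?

By definition, MB(H) is built from H's parents, H's children, and the co-parents of H.
Pa(H) = {}.
H has children K, L, R, V.
Parents of each child, excluding H:
  parents(K) \ {H} = {B, F}.
  L's other parent is K.
  parents(R) \ {H} = {C, M, N, P}.
  V also has parents B, F, N, P, S, T.
MB(H) = {B, C, F, K, L, M, N, P, R, S, T, V}, which has 12 nodes.

12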